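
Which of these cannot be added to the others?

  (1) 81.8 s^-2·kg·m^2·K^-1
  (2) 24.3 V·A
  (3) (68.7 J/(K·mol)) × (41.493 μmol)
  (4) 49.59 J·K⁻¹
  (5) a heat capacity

(2)

Work out the base dimensions of each:
  (1) kg·m²·s⁻²·K⁻¹
  (2) V·A = J·C⁻¹·A = kg·m²·s⁻³
  (3) [kg·m²·s⁻²·K⁻¹·mol⁻¹] · [mol] = kg·m²·s⁻²·K⁻¹
  (4) J·K⁻¹ = N·m·K⁻¹ = kg·m²·s⁻²·K⁻¹
  (5) [heat capacity] = kg·m²·s⁻²·K⁻¹
All reduce to kg·m²·s⁻²·K⁻¹ except (2), which is kg·m²·s⁻³.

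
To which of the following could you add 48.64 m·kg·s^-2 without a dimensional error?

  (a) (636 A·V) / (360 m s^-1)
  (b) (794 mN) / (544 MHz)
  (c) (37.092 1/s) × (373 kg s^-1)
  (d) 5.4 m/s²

Reference: kg·m·s⁻².
Each option:
  (a) [kg·m²·s⁻³] / [m·s⁻¹] = kg·m·s⁻²  ← same
  (b) [kg·m·s⁻²] / [s⁻¹] = kg·m·s⁻¹
  (c) [s⁻¹] · [kg·s⁻¹] = kg·s⁻²
  (d) m·s⁻²
Only (a) matches kg·m·s⁻².

(a)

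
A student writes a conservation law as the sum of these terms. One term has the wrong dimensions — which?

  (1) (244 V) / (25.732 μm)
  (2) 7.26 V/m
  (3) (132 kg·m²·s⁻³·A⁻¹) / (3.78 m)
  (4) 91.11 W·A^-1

(4)

Expand each in SI base units:
  (1) [kg·m²·s⁻³·A⁻¹] / [m] = kg·m·s⁻³·A⁻¹
  (2) V·m⁻¹ = J·C⁻¹·m⁻¹ = kg·m·s⁻³·A⁻¹
  (3) [kg·m²·s⁻³·A⁻¹] / [m] = kg·m·s⁻³·A⁻¹
  (4) W·A⁻¹ = J·s⁻¹·A⁻¹ = kg·m²·s⁻³·A⁻¹
All reduce to kg·m·s⁻³·A⁻¹ except (4), which is kg·m²·s⁻³·A⁻¹.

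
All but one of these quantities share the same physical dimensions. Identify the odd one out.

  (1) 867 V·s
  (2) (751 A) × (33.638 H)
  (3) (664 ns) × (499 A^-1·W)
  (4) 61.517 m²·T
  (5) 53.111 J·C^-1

(5)

Expand each in SI base units:
  (1) V·s = J·C⁻¹·s = kg·m²·s⁻²·A⁻¹
  (2) [A] · [kg·m²·s⁻²·A⁻²] = kg·m²·s⁻²·A⁻¹
  (3) [s] · [kg·m²·s⁻³·A⁻¹] = kg·m²·s⁻²·A⁻¹
  (4) T·m² = Wb·m⁻²·m² = kg·m²·s⁻²·A⁻¹
  (5) J·C⁻¹ = N·m·(s·A)⁻¹ = kg·m²·s⁻³·A⁻¹
All reduce to kg·m²·s⁻²·A⁻¹ except (5), which is kg·m²·s⁻³·A⁻¹.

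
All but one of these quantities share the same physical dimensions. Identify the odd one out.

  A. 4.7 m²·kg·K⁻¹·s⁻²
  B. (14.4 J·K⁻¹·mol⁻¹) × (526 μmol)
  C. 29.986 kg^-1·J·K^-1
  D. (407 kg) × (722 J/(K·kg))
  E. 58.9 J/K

C.

Reduce each to base SI dimensions:
  A. kg·m²·s⁻²·K⁻¹
  B. [kg·m²·s⁻²·K⁻¹·mol⁻¹] · [mol] = kg·m²·s⁻²·K⁻¹
  C. J·kg⁻¹·K⁻¹ = N·m·kg⁻¹·K⁻¹ = m²·s⁻²·K⁻¹
  D. [kg] · [m²·s⁻²·K⁻¹] = kg·m²·s⁻²·K⁻¹
  E. J·K⁻¹ = N·m·K⁻¹ = kg·m²·s⁻²·K⁻¹
All reduce to kg·m²·s⁻²·K⁻¹ except C., which is m²·s⁻²·K⁻¹.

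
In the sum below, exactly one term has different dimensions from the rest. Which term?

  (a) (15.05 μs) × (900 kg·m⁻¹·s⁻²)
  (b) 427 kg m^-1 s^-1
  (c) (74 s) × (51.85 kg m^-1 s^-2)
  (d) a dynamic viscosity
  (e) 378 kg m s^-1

(e)

Dimensions:
  (a) [s] · [kg·m⁻¹·s⁻²] = kg·m⁻¹·s⁻¹
  (b) kg·m⁻¹·s⁻¹
  (c) [s] · [kg·m⁻¹·s⁻²] = kg·m⁻¹·s⁻¹
  (d) [dynamic viscosity] = kg·m⁻¹·s⁻¹
  (e) kg·m·s⁻¹
All reduce to kg·m⁻¹·s⁻¹ except (e), which is kg·m·s⁻¹.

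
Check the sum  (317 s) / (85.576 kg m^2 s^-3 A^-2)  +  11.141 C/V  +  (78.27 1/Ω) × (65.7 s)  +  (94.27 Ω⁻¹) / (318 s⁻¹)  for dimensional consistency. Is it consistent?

In SI base units:
  (317 s) / (85.576 kg m^2 s^-3 A^-2):  [s] / [kg·m²·s⁻³·A⁻²] = kg⁻¹·m⁻²·s⁴·A²
  11.141 C/V:  C·V⁻¹ = s·A·(J·C⁻¹)⁻¹ = kg⁻¹·m⁻²·s⁴·A²
  (78.27 1/Ω) × (65.7 s):  [kg⁻¹·m⁻²·s³·A²] · [s] = kg⁻¹·m⁻²·s⁴·A²
  (94.27 Ω⁻¹) / (318 s⁻¹):  [kg⁻¹·m⁻²·s³·A²] / [s⁻¹] = kg⁻¹·m⁻²·s⁴·A²
Every term reduces to kg⁻¹·m⁻²·s⁴·A².

Yes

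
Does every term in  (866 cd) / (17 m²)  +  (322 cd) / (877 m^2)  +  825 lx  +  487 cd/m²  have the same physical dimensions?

Reduce each to base SI dimensions:
  (866 cd) / (17 m²):  [cd] / [m²] = m⁻²·cd
  (322 cd) / (877 m^2):  [cd] / [m²] = m⁻²·cd
  825 lx:  lx = lm·m⁻² = m⁻²·cd
  487 cd/m²:  cd·m⁻² = m⁻²·cd
Every term reduces to m⁻²·cd.

Yes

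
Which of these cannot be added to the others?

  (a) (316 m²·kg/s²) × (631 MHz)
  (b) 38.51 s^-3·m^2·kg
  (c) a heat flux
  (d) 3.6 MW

(c)

Dimensions:
  (a) [kg·m²·s⁻²] · [s⁻¹] = kg·m²·s⁻³
  (b) kg·m²·s⁻³
  (c) [heat flux] = kg·s⁻³
  (d) W = J·s⁻¹ = kg·m²·s⁻³
All reduce to kg·m²·s⁻³ except (c), which is kg·s⁻³.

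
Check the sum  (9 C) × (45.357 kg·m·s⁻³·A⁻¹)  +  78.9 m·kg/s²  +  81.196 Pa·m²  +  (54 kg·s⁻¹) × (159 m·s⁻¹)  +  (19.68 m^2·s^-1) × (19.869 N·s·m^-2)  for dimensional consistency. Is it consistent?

Yes

Work out the base dimensions of each:
  (9 C) × (45.357 kg·m·s⁻³·A⁻¹):  [s·A] · [kg·m·s⁻³·A⁻¹] = kg·m·s⁻²
  78.9 m·kg/s²:  kg·m·s⁻²
  81.196 Pa·m²:  Pa·m² = N·m⁻²·m² = kg·m·s⁻²
  (54 kg·s⁻¹) × (159 m·s⁻¹):  [kg·s⁻¹] · [m·s⁻¹] = kg·m·s⁻²
  (19.68 m^2·s^-1) × (19.869 N·s·m^-2):  [m²·s⁻¹] · [kg·m⁻¹·s⁻¹] = kg·m·s⁻²
Every term reduces to kg·m·s⁻².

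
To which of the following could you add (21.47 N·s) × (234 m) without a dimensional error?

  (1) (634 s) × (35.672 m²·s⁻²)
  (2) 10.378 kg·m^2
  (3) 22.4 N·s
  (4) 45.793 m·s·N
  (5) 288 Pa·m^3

Reference: [kg·m·s⁻¹] · [m] = kg·m²·s⁻¹.
Each option:
  (1) [s] · [m²·s⁻²] = m²·s⁻¹
  (2) kg·m²
  (3) N·s = kg·m·s⁻²·s = kg·m·s⁻¹
  (4) N·m·s = kg·m·s⁻²·m·s = kg·m²·s⁻¹  ← same
  (5) Pa·m³ = N·m⁻²·m³ = kg·m²·s⁻²
Only (4) matches kg·m²·s⁻¹.

(4)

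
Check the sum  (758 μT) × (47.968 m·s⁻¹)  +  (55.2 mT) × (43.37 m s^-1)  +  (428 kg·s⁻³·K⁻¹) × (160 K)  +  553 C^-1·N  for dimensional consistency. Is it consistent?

No

Expand each in SI base units:
  (758 μT) × (47.968 m·s⁻¹):  [kg·s⁻²·A⁻¹] · [m·s⁻¹] = kg·m·s⁻³·A⁻¹
  (55.2 mT) × (43.37 m s^-1):  [kg·s⁻²·A⁻¹] · [m·s⁻¹] = kg·m·s⁻³·A⁻¹
  (428 kg·s⁻³·K⁻¹) × (160 K):  [kg·s⁻³·K⁻¹] · [K] = kg·s⁻³
  553 C^-1·N:  N·C⁻¹ = kg·m·s⁻²·(s·A)⁻¹ = kg·m·s⁻³·A⁻¹
The terms do not share a single dimension (kg·m·s⁻³·A⁻¹ vs kg·s⁻³).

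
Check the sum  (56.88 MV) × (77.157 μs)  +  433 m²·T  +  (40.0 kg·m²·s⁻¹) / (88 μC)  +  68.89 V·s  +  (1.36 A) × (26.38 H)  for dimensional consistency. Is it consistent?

Yes

Dimensions:
  (56.88 MV) × (77.157 μs):  [kg·m²·s⁻³·A⁻¹] · [s] = kg·m²·s⁻²·A⁻¹
  433 m²·T:  T·m² = Wb·m⁻²·m² = kg·m²·s⁻²·A⁻¹
  (40.0 kg·m²·s⁻¹) / (88 μC):  [kg·m²·s⁻¹] / [s·A] = kg·m²·s⁻²·A⁻¹
  68.89 V·s:  V·s = J·C⁻¹·s = kg·m²·s⁻²·A⁻¹
  (1.36 A) × (26.38 H):  [A] · [kg·m²·s⁻²·A⁻²] = kg·m²·s⁻²·A⁻¹
Every term reduces to kg·m²·s⁻²·A⁻¹.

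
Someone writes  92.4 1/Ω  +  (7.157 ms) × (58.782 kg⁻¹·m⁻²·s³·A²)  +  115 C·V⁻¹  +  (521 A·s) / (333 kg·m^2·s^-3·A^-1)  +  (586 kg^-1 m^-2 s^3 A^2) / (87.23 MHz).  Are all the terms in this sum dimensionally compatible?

No

Expand each in SI base units:
  92.4 1/Ω:  Ω⁻¹ = (V·A⁻¹)⁻¹ = kg⁻¹·m⁻²·s³·A²
  (7.157 ms) × (58.782 kg⁻¹·m⁻²·s³·A²):  [s] · [kg⁻¹·m⁻²·s³·A²] = kg⁻¹·m⁻²·s⁴·A²
  115 C·V⁻¹:  C·V⁻¹ = s·A·(J·C⁻¹)⁻¹ = kg⁻¹·m⁻²·s⁴·A²
  (521 A·s) / (333 kg·m^2·s^-3·A^-1):  [s·A] / [kg·m²·s⁻³·A⁻¹] = kg⁻¹·m⁻²·s⁴·A²
  (586 kg^-1 m^-2 s^3 A^2) / (87.23 MHz):  [kg⁻¹·m⁻²·s³·A²] / [s⁻¹] = kg⁻¹·m⁻²·s⁴·A²
The terms do not share a single dimension (kg⁻¹·m⁻²·s³·A² vs kg⁻¹·m⁻²·s⁴·A²).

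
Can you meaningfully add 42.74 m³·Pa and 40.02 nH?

Expand each in SI base units:
  42.74 m³·Pa:  Pa·m³ = N·m⁻²·m³ = kg·m²·s⁻²
  40.02 nH:  H = V·s·A⁻¹ = kg·m²·s⁻²·A⁻²
kg·m²·s⁻² ≠ kg·m²·s⁻²·A⁻², so they cannot be added.

No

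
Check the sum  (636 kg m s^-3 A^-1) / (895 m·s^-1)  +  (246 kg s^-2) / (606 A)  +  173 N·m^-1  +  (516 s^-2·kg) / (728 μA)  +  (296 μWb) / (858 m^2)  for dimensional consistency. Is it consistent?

No

Expand each in SI base units:
  (636 kg m s^-3 A^-1) / (895 m·s^-1):  [kg·m·s⁻³·A⁻¹] / [m·s⁻¹] = kg·s⁻²·A⁻¹
  (246 kg s^-2) / (606 A):  [kg·s⁻²] / [A] = kg·s⁻²·A⁻¹
  173 N·m^-1:  N·m⁻¹ = kg·m·s⁻²·m⁻¹ = kg·s⁻²
  (516 s^-2·kg) / (728 μA):  [kg·s⁻²] / [A] = kg·s⁻²·A⁻¹
  (296 μWb) / (858 m^2):  [kg·m²·s⁻²·A⁻¹] / [m²] = kg·s⁻²·A⁻¹
The terms do not share a single dimension (kg·s⁻² vs kg·s⁻²·A⁻¹).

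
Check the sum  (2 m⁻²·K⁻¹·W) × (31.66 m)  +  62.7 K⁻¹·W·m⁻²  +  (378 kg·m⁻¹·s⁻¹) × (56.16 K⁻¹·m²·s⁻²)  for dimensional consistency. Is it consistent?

Reduce each to base SI dimensions:
  (2 m⁻²·K⁻¹·W) × (31.66 m):  [kg·s⁻³·K⁻¹] · [m] = kg·m·s⁻³·K⁻¹
  62.7 K⁻¹·W·m⁻²:  W·m⁻²·K⁻¹ = J·s⁻¹·m⁻²·K⁻¹ = kg·s⁻³·K⁻¹
  (378 kg·m⁻¹·s⁻¹) × (56.16 K⁻¹·m²·s⁻²):  [kg·m⁻¹·s⁻¹] · [m²·s⁻²·K⁻¹] = kg·m·s⁻³·K⁻¹
The terms do not share a single dimension (kg·m·s⁻³·K⁻¹ vs kg·s⁻³·K⁻¹).

No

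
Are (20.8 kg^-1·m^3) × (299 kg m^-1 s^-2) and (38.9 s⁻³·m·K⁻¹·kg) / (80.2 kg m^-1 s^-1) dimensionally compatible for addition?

Work out the base dimensions of each:
  (20.8 kg^-1·m^3) × (299 kg m^-1 s^-2):  [kg⁻¹·m³] · [kg·m⁻¹·s⁻²] = m²·s⁻²
  (38.9 s⁻³·m·K⁻¹·kg) / (80.2 kg m^-1 s^-1):  [kg·m·s⁻³·K⁻¹] / [kg·m⁻¹·s⁻¹] = m²·s⁻²·K⁻¹
m²·s⁻² ≠ m²·s⁻²·K⁻¹, so they cannot be added.

No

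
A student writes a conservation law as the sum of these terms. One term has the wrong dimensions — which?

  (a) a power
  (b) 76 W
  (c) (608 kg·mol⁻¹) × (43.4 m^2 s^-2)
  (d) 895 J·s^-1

Expand each in SI base units:
  (a) [power] = kg·m²·s⁻³
  (b) W = J·s⁻¹ = kg·m²·s⁻³
  (c) [kg·mol⁻¹] · [m²·s⁻²] = kg·m²·s⁻²·mol⁻¹
  (d) J·s⁻¹ = N·m·s⁻¹ = kg·m²·s⁻³
All reduce to kg·m²·s⁻³ except (c), which is kg·m²·s⁻²·mol⁻¹.

(c)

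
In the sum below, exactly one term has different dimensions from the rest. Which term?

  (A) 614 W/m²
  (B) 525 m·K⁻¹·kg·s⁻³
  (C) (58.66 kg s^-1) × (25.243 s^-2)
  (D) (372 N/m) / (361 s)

(B)

Expand each in SI base units:
  (A) W·m⁻² = J·s⁻¹·m⁻² = kg·s⁻³
  (B) kg·m·s⁻³·K⁻¹
  (C) [kg·s⁻¹] · [s⁻²] = kg·s⁻³
  (D) [kg·s⁻²] / [s] = kg·s⁻³
All reduce to kg·s⁻³ except (B), which is kg·m·s⁻³·K⁻¹.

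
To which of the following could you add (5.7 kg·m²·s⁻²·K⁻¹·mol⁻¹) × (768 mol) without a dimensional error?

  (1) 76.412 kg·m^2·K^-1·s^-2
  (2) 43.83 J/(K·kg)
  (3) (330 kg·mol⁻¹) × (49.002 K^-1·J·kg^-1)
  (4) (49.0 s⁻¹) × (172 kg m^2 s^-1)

(1)

Reference: [kg·m²·s⁻²·K⁻¹·mol⁻¹] · [mol] = kg·m²·s⁻²·K⁻¹.
Each option:
  (1) kg·m²·s⁻²·K⁻¹  ← same
  (2) J·kg⁻¹·K⁻¹ = N·m·kg⁻¹·K⁻¹ = m²·s⁻²·K⁻¹
  (3) [kg·mol⁻¹] · [m²·s⁻²·K⁻¹] = kg·m²·s⁻²·K⁻¹·mol⁻¹
  (4) [s⁻¹] · [kg·m²·s⁻¹] = kg·m²·s⁻²
Only (1) matches kg·m²·s⁻²·K⁻¹.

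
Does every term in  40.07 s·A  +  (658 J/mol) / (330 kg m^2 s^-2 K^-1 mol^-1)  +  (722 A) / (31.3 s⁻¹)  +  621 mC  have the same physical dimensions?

No

Reduce each to base SI dimensions:
  40.07 s·A:  s·A
  (658 J/mol) / (330 kg m^2 s^-2 K^-1 mol^-1):  [kg·m²·s⁻²·mol⁻¹] / [kg·m²·s⁻²·K⁻¹·mol⁻¹] = K
  (722 A) / (31.3 s⁻¹):  [A] / [s⁻¹] = s·A
  621 mC:  C = s·A
The terms do not share a single dimension (K vs s·A).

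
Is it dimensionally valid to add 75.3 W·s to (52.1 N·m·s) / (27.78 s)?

Yes

Expand each in SI base units:
  75.3 W·s:  W·s = J·s⁻¹·s = kg·m²·s⁻²
  (52.1 N·m·s) / (27.78 s):  [kg·m²·s⁻¹] / [s] = kg·m²·s⁻²
Both are kg·m²·s⁻², so they have the same dimensions and can be added.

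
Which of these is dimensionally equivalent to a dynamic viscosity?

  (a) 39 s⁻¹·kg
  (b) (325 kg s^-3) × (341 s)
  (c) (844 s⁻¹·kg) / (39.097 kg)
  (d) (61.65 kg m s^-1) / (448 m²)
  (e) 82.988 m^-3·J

(d)

Reference: [dynamic viscosity] = kg·m⁻¹·s⁻¹.
Each option:
  (a) kg·s⁻¹
  (b) [kg·s⁻³] · [s] = kg·s⁻²
  (c) [kg·s⁻¹] / [kg] = s⁻¹
  (d) [kg·m·s⁻¹] / [m²] = kg·m⁻¹·s⁻¹  ← same
  (e) J·m⁻³ = N·m·m⁻³ = kg·m⁻¹·s⁻²
Only (d) matches kg·m⁻¹·s⁻¹.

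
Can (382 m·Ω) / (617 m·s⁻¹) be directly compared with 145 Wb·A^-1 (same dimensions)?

Yes

Expand each in SI base units:
  (382 m·Ω) / (617 m·s⁻¹):  [kg·m³·s⁻³·A⁻²] / [m·s⁻¹] = kg·m²·s⁻²·A⁻²
  145 Wb·A^-1:  Wb·A⁻¹ = V·s·A⁻¹ = kg·m²·s⁻²·A⁻²
Both are kg·m²·s⁻²·A⁻², so they have the same dimensions and can be added.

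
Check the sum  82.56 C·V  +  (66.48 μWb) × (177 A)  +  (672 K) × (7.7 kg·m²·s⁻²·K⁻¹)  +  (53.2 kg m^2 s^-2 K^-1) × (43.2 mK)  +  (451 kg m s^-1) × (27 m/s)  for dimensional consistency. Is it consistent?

Reduce each to base SI dimensions:
  82.56 C·V:  C·V = s·A·J·C⁻¹ = kg·m²·s⁻²
  (66.48 μWb) × (177 A):  [kg·m²·s⁻²·A⁻¹] · [A] = kg·m²·s⁻²
  (672 K) × (7.7 kg·m²·s⁻²·K⁻¹):  [K] · [kg·m²·s⁻²·K⁻¹] = kg·m²·s⁻²
  (53.2 kg m^2 s^-2 K^-1) × (43.2 mK):  [kg·m²·s⁻²·K⁻¹] · [K] = kg·m²·s⁻²
  (451 kg m s^-1) × (27 m/s):  [kg·m·s⁻¹] · [m·s⁻¹] = kg·m²·s⁻²
Every term reduces to kg·m²·s⁻².

Yes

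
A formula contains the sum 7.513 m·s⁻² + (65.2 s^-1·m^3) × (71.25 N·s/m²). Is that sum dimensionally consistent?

No

Work out the base dimensions of each:
  7.513 m·s⁻²:  m·s⁻²
  (65.2 s^-1·m^3) × (71.25 N·s/m²):  [m³·s⁻¹] · [kg·m⁻¹·s⁻¹] = kg·m²·s⁻²
m·s⁻² ≠ kg·m²·s⁻², so they cannot be added.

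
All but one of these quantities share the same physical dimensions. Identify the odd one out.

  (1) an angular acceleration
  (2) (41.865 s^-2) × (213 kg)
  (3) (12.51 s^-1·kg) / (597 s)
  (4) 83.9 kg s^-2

(1)

Reduce each to base SI dimensions:
  (1) [angular acceleration] = s⁻²
  (2) [s⁻²] · [kg] = kg·s⁻²
  (3) [kg·s⁻¹] / [s] = kg·s⁻²
  (4) kg·s⁻²
All reduce to kg·s⁻² except (1), which is s⁻².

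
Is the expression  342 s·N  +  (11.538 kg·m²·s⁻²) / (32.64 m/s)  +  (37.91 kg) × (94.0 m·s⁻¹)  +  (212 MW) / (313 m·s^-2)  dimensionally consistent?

Yes

Dimensions:
  342 s·N:  N·s = kg·m·s⁻²·s = kg·m·s⁻¹
  (11.538 kg·m²·s⁻²) / (32.64 m/s):  [kg·m²·s⁻²] / [m·s⁻¹] = kg·m·s⁻¹
  (37.91 kg) × (94.0 m·s⁻¹):  [kg] · [m·s⁻¹] = kg·m·s⁻¹
  (212 MW) / (313 m·s^-2):  [kg·m²·s⁻³] / [m·s⁻²] = kg·m·s⁻¹
Every term reduces to kg·m·s⁻¹.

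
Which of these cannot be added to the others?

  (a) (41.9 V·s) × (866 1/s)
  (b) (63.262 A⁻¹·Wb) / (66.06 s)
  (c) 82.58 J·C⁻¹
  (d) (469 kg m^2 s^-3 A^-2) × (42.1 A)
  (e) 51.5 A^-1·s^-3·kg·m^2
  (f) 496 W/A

Expand each in SI base units:
  (a) [kg·m²·s⁻²·A⁻¹] · [s⁻¹] = kg·m²·s⁻³·A⁻¹
  (b) [kg·m²·s⁻²·A⁻²] / [s] = kg·m²·s⁻³·A⁻²
  (c) J·C⁻¹ = N·m·(s·A)⁻¹ = kg·m²·s⁻³·A⁻¹
  (d) [kg·m²·s⁻³·A⁻²] · [A] = kg·m²·s⁻³·A⁻¹
  (e) kg·m²·s⁻³·A⁻¹
  (f) W·A⁻¹ = J·s⁻¹·A⁻¹ = kg·m²·s⁻³·A⁻¹
All reduce to kg·m²·s⁻³·A⁻¹ except (b), which is kg·m²·s⁻³·A⁻².

(b)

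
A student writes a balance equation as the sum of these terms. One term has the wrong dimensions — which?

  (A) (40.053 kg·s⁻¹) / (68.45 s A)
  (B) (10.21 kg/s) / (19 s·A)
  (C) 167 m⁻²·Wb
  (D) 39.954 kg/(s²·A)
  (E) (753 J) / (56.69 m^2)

(E)

Expand each in SI base units:
  (A) [kg·s⁻¹] / [s·A] = kg·s⁻²·A⁻¹
  (B) [kg·s⁻¹] / [s·A] = kg·s⁻²·A⁻¹
  (C) Wb·m⁻² = V·s·m⁻² = kg·s⁻²·A⁻¹
  (D) kg·s⁻²·A⁻¹
  (E) [kg·m²·s⁻²] / [m²] = kg·s⁻²
All reduce to kg·s⁻²·A⁻¹ except (E), which is kg·s⁻².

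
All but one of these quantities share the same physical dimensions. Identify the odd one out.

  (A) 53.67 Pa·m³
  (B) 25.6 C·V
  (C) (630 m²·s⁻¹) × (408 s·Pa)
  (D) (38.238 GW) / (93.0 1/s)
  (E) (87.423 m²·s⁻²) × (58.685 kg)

Dimensions:
  (A) Pa·m³ = N·m⁻²·m³ = kg·m²·s⁻²
  (B) C·V = s·A·J·C⁻¹ = kg·m²·s⁻²
  (C) [m²·s⁻¹] · [kg·m⁻¹·s⁻¹] = kg·m·s⁻²
  (D) [kg·m²·s⁻³] / [s⁻¹] = kg·m²·s⁻²
  (E) [m²·s⁻²] · [kg] = kg·m²·s⁻²
All reduce to kg·m²·s⁻² except (C), which is kg·m·s⁻².

(C)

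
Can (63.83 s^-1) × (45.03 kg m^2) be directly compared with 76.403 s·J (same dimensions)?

Work out the base dimensions of each:
  (63.83 s^-1) × (45.03 kg m^2):  [s⁻¹] · [kg·m²] = kg·m²·s⁻¹
  76.403 s·J:  J·s = N·m·s = kg·m²·s⁻¹
Both are kg·m²·s⁻¹, so they have the same dimensions and can be added.

Yes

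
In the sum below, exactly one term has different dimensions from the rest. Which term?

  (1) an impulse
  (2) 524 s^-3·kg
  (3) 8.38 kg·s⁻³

(1)

Reduce each to base SI dimensions:
  (1) [impulse] = kg·m·s⁻¹
  (2) kg·s⁻³
  (3) kg·s⁻³
All reduce to kg·s⁻³ except (1), which is kg·m·s⁻¹.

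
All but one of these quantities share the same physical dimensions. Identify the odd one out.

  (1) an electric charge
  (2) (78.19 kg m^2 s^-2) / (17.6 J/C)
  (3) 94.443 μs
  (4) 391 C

Work out the base dimensions of each:
  (1) [electric charge] = s·A
  (2) [kg·m²·s⁻²] / [kg·m²·s⁻³·A⁻¹] = s·A
  (3) s
  (4) C = s·A
All reduce to s·A except (3), which is s.

(3)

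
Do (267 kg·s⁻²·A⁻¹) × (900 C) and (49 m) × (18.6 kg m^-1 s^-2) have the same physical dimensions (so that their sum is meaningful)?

No

Reduce each to base SI dimensions:
  (267 kg·s⁻²·A⁻¹) × (900 C):  [kg·s⁻²·A⁻¹] · [s·A] = kg·s⁻¹
  (49 m) × (18.6 kg m^-1 s^-2):  [m] · [kg·m⁻¹·s⁻²] = kg·s⁻²
kg·s⁻¹ ≠ kg·s⁻², so they cannot be added.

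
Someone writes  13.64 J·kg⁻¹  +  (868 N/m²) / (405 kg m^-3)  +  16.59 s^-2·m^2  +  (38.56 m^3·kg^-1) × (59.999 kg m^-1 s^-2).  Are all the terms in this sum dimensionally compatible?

Yes

Reduce each to base SI dimensions:
  13.64 J·kg⁻¹:  J·kg⁻¹ = N·m·kg⁻¹ = m²·s⁻²
  (868 N/m²) / (405 kg m^-3):  [kg·m⁻¹·s⁻²] / [kg·m⁻³] = m²·s⁻²
  16.59 s^-2·m^2:  m²·s⁻²
  (38.56 m^3·kg^-1) × (59.999 kg m^-1 s^-2):  [kg⁻¹·m³] · [kg·m⁻¹·s⁻²] = m²·s⁻²
Every term reduces to m²·s⁻².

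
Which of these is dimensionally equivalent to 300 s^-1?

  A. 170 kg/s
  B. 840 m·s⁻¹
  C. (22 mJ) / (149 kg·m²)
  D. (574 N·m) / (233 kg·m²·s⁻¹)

D.

Reference: s⁻¹.
Each option:
  A. kg·s⁻¹
  B. m·s⁻¹
  C. [kg·m²·s⁻²] / [kg·m²] = s⁻²
  D. [kg·m²·s⁻²] / [kg·m²·s⁻¹] = s⁻¹  ← same
Only D. matches s⁻¹.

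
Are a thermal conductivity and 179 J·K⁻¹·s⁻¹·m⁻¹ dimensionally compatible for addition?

In SI base units:
  a thermal conductivity:  [thermal conductivity] = kg·m·s⁻³·K⁻¹
  179 J·K⁻¹·s⁻¹·m⁻¹:  J·s⁻¹·m⁻¹·K⁻¹ = N·m·s⁻¹·m⁻¹·K⁻¹ = kg·m·s⁻³·K⁻¹
Both are kg·m·s⁻³·K⁻¹, so they have the same dimensions and can be added.

Yes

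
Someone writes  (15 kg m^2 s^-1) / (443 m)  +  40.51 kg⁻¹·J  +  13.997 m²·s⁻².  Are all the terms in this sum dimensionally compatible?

No

Dimensions:
  (15 kg m^2 s^-1) / (443 m):  [kg·m²·s⁻¹] / [m] = kg·m·s⁻¹
  40.51 kg⁻¹·J:  J·kg⁻¹ = N·m·kg⁻¹ = m²·s⁻²
  13.997 m²·s⁻²:  m²·s⁻²
The terms do not share a single dimension (kg·m·s⁻¹ vs m²·s⁻²).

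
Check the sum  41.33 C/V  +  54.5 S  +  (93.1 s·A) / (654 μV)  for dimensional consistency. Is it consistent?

No

In SI base units:
  41.33 C/V:  C·V⁻¹ = s·A·(J·C⁻¹)⁻¹ = kg⁻¹·m⁻²·s⁴·A²
  54.5 S:  S = Ω⁻¹ = kg⁻¹·m⁻²·s³·A²
  (93.1 s·A) / (654 μV):  [s·A] / [kg·m²·s⁻³·A⁻¹] = kg⁻¹·m⁻²·s⁴·A²
The terms do not share a single dimension (kg⁻¹·m⁻²·s³·A² vs kg⁻¹·m⁻²·s⁴·A²).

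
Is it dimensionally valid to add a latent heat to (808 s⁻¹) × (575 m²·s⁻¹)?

Yes

Dimensions:
  a latent heat:  [latent heat] = m²·s⁻²
  (808 s⁻¹) × (575 m²·s⁻¹):  [s⁻¹] · [m²·s⁻¹] = m²·s⁻²
Both are m²·s⁻², so they have the same dimensions and can be added.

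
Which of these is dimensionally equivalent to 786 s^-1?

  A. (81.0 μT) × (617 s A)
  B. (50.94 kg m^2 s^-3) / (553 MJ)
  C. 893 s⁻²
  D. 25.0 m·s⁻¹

B.

Reference: s⁻¹.
Each option:
  A. [kg·s⁻²·A⁻¹] · [s·A] = kg·s⁻¹
  B. [kg·m²·s⁻³] / [kg·m²·s⁻²] = s⁻¹  ← same
  C. s⁻²
  D. m·s⁻¹
Only B. matches s⁻¹.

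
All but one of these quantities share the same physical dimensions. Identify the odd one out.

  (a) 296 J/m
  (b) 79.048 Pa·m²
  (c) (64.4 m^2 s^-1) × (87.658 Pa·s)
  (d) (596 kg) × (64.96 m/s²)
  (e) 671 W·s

In SI base units:
  (a) J·m⁻¹ = N·m·m⁻¹ = kg·m·s⁻²
  (b) Pa·m² = N·m⁻²·m² = kg·m·s⁻²
  (c) [m²·s⁻¹] · [kg·m⁻¹·s⁻¹] = kg·m·s⁻²
  (d) [kg] · [m·s⁻²] = kg·m·s⁻²
  (e) W·s = J·s⁻¹·s = kg·m²·s⁻²
All reduce to kg·m·s⁻² except (e), which is kg·m²·s⁻².

(e)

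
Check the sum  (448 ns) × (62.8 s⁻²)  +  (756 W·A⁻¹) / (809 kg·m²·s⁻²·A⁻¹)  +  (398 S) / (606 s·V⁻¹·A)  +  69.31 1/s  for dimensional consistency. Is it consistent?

Yes

Dimensions:
  (448 ns) × (62.8 s⁻²):  [s] · [s⁻²] = s⁻¹
  (756 W·A⁻¹) / (809 kg·m²·s⁻²·A⁻¹):  [kg·m²·s⁻³·A⁻¹] / [kg·m²·s⁻²·A⁻¹] = s⁻¹
  (398 S) / (606 s·V⁻¹·A):  [kg⁻¹·m⁻²·s³·A²] / [kg⁻¹·m⁻²·s⁴·A²] = s⁻¹
  69.31 1/s:  s⁻¹
Every term reduces to s⁻¹.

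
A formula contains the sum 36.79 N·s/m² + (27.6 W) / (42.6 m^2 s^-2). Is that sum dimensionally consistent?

No

Reduce each to base SI dimensions:
  36.79 N·s/m²:  N·s·m⁻² = kg·m·s⁻²·s·m⁻² = kg·m⁻¹·s⁻¹
  (27.6 W) / (42.6 m^2 s^-2):  [kg·m²·s⁻³] / [m²·s⁻²] = kg·s⁻¹
kg·m⁻¹·s⁻¹ ≠ kg·s⁻¹, so they cannot be added.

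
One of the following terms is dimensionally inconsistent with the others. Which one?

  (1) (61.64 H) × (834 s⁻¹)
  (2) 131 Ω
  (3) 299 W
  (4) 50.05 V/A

(3)

Dimensions:
  (1) [kg·m²·s⁻²·A⁻²] · [s⁻¹] = kg·m²·s⁻³·A⁻²
  (2) Ω = V·A⁻¹ = kg·m²·s⁻³·A⁻²
  (3) W = J·s⁻¹ = kg·m²·s⁻³
  (4) V·A⁻¹ = J·C⁻¹·A⁻¹ = kg·m²·s⁻³·A⁻²
All reduce to kg·m²·s⁻³·A⁻² except (3), which is kg·m²·s⁻³.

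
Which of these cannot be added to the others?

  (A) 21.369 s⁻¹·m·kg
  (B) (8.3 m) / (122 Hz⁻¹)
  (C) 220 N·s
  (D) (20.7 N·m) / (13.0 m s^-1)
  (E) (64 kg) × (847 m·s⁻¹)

In SI base units:
  (A) kg·m·s⁻¹
  (B) [m] / [s] = m·s⁻¹
  (C) N·s = kg·m·s⁻²·s = kg·m·s⁻¹
  (D) [kg·m²·s⁻²] / [m·s⁻¹] = kg·m·s⁻¹
  (E) [kg] · [m·s⁻¹] = kg·m·s⁻¹
All reduce to kg·m·s⁻¹ except (B), which is m·s⁻¹.

(B)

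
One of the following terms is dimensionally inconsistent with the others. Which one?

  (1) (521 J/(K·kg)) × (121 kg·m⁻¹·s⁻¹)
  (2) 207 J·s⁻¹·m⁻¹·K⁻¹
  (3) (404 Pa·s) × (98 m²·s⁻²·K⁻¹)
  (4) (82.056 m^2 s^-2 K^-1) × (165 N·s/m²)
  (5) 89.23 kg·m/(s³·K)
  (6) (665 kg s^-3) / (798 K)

(6)

Reduce each to base SI dimensions:
  (1) [m²·s⁻²·K⁻¹] · [kg·m⁻¹·s⁻¹] = kg·m·s⁻³·K⁻¹
  (2) J·s⁻¹·m⁻¹·K⁻¹ = N·m·s⁻¹·m⁻¹·K⁻¹ = kg·m·s⁻³·K⁻¹
  (3) [kg·m⁻¹·s⁻¹] · [m²·s⁻²·K⁻¹] = kg·m·s⁻³·K⁻¹
  (4) [m²·s⁻²·K⁻¹] · [kg·m⁻¹·s⁻¹] = kg·m·s⁻³·K⁻¹
  (5) kg·m·s⁻³·K⁻¹
  (6) [kg·s⁻³] / [K] = kg·s⁻³·K⁻¹
All reduce to kg·m·s⁻³·K⁻¹ except (6), which is kg·s⁻³·K⁻¹.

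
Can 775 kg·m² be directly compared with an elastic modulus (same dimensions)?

Expand each in SI base units:
  775 kg·m²:  kg·m²
  an elastic modulus:  [elastic modulus] = kg·m⁻¹·s⁻²
kg·m² ≠ kg·m⁻¹·s⁻², so they cannot be added.

No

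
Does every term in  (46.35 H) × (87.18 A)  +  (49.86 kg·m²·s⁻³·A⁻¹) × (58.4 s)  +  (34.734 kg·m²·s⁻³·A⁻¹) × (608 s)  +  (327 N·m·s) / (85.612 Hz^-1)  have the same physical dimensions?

No

Expand each in SI base units:
  (46.35 H) × (87.18 A):  [kg·m²·s⁻²·A⁻²] · [A] = kg·m²·s⁻²·A⁻¹
  (49.86 kg·m²·s⁻³·A⁻¹) × (58.4 s):  [kg·m²·s⁻³·A⁻¹] · [s] = kg·m²·s⁻²·A⁻¹
  (34.734 kg·m²·s⁻³·A⁻¹) × (608 s):  [kg·m²·s⁻³·A⁻¹] · [s] = kg·m²·s⁻²·A⁻¹
  (327 N·m·s) / (85.612 Hz^-1):  [kg·m²·s⁻¹] / [s] = kg·m²·s⁻²
The terms do not share a single dimension (kg·m²·s⁻² vs kg·m²·s⁻²·A⁻¹).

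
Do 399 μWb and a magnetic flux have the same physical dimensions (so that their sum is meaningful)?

Expand each in SI base units:
  399 μWb:  Wb = V·s = kg·m²·s⁻²·A⁻¹
  a magnetic flux:  [magnetic flux] = kg·m²·s⁻²·A⁻¹
Both are kg·m²·s⁻²·A⁻¹, so they have the same dimensions and can be added.

Yes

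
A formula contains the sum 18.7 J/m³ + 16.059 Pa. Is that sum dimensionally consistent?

Yes

Work out the base dimensions of each:
  18.7 J/m³:  J·m⁻³ = N·m·m⁻³ = kg·m⁻¹·s⁻²
  16.059 Pa:  Pa = N·m⁻² = kg·m⁻¹·s⁻²
Both are kg·m⁻¹·s⁻², so they have the same dimensions and can be added.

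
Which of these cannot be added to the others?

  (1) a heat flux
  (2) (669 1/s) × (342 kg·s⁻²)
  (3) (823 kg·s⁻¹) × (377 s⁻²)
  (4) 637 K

(4)

Dimensions:
  (1) [heat flux] = kg·s⁻³
  (2) [s⁻¹] · [kg·s⁻²] = kg·s⁻³
  (3) [kg·s⁻¹] · [s⁻²] = kg·s⁻³
  (4) K
All reduce to kg·s⁻³ except (4), which is K.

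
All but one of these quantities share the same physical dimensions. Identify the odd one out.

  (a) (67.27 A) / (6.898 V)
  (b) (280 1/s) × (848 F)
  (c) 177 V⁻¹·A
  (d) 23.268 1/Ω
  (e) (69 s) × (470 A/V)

Reduce each to base SI dimensions:
  (a) [A] / [kg·m²·s⁻³·A⁻¹] = kg⁻¹·m⁻²·s³·A²
  (b) [s⁻¹] · [kg⁻¹·m⁻²·s⁴·A²] = kg⁻¹·m⁻²·s³·A²
  (c) A·V⁻¹ = A·(J·C⁻¹)⁻¹ = kg⁻¹·m⁻²·s³·A²
  (d) Ω⁻¹ = (V·A⁻¹)⁻¹ = kg⁻¹·m⁻²·s³·A²
  (e) [s] · [kg⁻¹·m⁻²·s³·A²] = kg⁻¹·m⁻²·s⁴·A²
All reduce to kg⁻¹·m⁻²·s³·A² except (e), which is kg⁻¹·m⁻²·s⁴·A².

(e)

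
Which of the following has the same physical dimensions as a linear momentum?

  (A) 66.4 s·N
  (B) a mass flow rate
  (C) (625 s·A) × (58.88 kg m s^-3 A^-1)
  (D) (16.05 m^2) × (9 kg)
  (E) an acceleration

(A)

Reference: [linear momentum] = kg·m·s⁻¹.
Each option:
  (A) N·s = kg·m·s⁻²·s = kg·m·s⁻¹  ← same
  (B) [mass flow rate] = kg·s⁻¹
  (C) [s·A] · [kg·m·s⁻³·A⁻¹] = kg·m·s⁻²
  (D) [m²] · [kg] = kg·m²
  (E) [acceleration] = m·s⁻²
Only (A) matches kg·m·s⁻¹.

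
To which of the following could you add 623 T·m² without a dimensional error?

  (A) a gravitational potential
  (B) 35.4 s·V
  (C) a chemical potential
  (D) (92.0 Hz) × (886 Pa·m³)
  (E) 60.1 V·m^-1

(B)

Reference: T·m² = Wb·m⁻²·m² = kg·m²·s⁻²·A⁻¹.
Each option:
  (A) [gravitational potential] = m²·s⁻²
  (B) V·s = J·C⁻¹·s = kg·m²·s⁻²·A⁻¹  ← same
  (C) [chemical potential] = kg·m²·s⁻²·mol⁻¹
  (D) [s⁻¹] · [kg·m²·s⁻²] = kg·m²·s⁻³
  (E) V·m⁻¹ = J·C⁻¹·m⁻¹ = kg·m·s⁻³·A⁻¹
Only (B) matches kg·m²·s⁻²·A⁻¹.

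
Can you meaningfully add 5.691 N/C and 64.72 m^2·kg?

No

In SI base units:
  5.691 N/C:  N·C⁻¹ = kg·m·s⁻²·(s·A)⁻¹ = kg·m·s⁻³·A⁻¹
  64.72 m^2·kg:  kg·m²
kg·m·s⁻³·A⁻¹ ≠ kg·m², so they cannot be added.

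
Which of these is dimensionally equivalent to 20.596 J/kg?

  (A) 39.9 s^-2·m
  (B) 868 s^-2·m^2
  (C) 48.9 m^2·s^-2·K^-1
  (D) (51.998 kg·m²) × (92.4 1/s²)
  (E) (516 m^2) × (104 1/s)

Reference: J·kg⁻¹ = N·m·kg⁻¹ = m²·s⁻².
Each option:
  (A) m·s⁻²
  (B) m²·s⁻²  ← same
  (C) m²·s⁻²·K⁻¹
  (D) [kg·m²] · [s⁻²] = kg·m²·s⁻²
  (E) [m²] · [s⁻¹] = m²·s⁻¹
Only (B) matches m²·s⁻².

(B)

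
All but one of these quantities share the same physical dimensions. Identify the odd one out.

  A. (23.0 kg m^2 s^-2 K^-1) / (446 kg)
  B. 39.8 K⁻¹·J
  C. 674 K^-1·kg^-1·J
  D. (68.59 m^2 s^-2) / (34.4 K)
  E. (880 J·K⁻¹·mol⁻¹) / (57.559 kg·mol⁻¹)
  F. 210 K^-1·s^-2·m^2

In SI base units:
  A. [kg·m²·s⁻²·K⁻¹] / [kg] = m²·s⁻²·K⁻¹
  B. J·K⁻¹ = N·m·K⁻¹ = kg·m²·s⁻²·K⁻¹
  C. J·kg⁻¹·K⁻¹ = N·m·kg⁻¹·K⁻¹ = m²·s⁻²·K⁻¹
  D. [m²·s⁻²] / [K] = m²·s⁻²·K⁻¹
  E. [kg·m²·s⁻²·K⁻¹·mol⁻¹] / [kg·mol⁻¹] = m²·s⁻²·K⁻¹
  F. m²·s⁻²·K⁻¹
All reduce to m²·s⁻²·K⁻¹ except B., which is kg·m²·s⁻²·K⁻¹.

B.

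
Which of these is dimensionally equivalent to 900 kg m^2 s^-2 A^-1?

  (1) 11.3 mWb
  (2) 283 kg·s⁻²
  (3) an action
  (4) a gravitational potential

(1)

Reference: kg·m²·s⁻²·A⁻¹.
Each option:
  (1) Wb = V·s = kg·m²·s⁻²·A⁻¹  ← same
  (2) kg·s⁻²
  (3) [action] = kg·m²·s⁻¹
  (4) [gravitational potential] = m²·s⁻²
Only (1) matches kg·m²·s⁻²·A⁻¹.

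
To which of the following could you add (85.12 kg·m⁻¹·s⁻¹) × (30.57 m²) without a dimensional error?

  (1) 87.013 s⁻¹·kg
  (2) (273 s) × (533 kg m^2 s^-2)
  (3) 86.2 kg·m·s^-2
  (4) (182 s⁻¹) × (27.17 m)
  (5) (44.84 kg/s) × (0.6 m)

(5)

Reference: [kg·m⁻¹·s⁻¹] · [m²] = kg·m·s⁻¹.
Each option:
  (1) kg·s⁻¹
  (2) [s] · [kg·m²·s⁻²] = kg·m²·s⁻¹
  (3) kg·m·s⁻²
  (4) [s⁻¹] · [m] = m·s⁻¹
  (5) [kg·s⁻¹] · [m] = kg·m·s⁻¹  ← same
Only (5) matches kg·m·s⁻¹.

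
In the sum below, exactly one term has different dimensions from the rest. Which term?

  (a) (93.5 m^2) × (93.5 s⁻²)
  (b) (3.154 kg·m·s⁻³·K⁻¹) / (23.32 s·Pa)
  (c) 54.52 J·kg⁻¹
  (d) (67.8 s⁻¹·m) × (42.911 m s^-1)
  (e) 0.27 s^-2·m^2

Work out the base dimensions of each:
  (a) [m²] · [s⁻²] = m²·s⁻²
  (b) [kg·m·s⁻³·K⁻¹] / [kg·m⁻¹·s⁻¹] = m²·s⁻²·K⁻¹
  (c) J·kg⁻¹ = N·m·kg⁻¹ = m²·s⁻²
  (d) [m·s⁻¹] · [m·s⁻¹] = m²·s⁻²
  (e) m²·s⁻²
All reduce to m²·s⁻² except (b), which is m²·s⁻²·K⁻¹.

(b)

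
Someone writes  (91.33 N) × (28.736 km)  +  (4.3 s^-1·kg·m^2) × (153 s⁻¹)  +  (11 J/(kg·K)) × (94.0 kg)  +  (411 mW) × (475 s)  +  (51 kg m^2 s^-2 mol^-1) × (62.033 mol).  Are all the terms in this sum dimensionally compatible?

No

In SI base units:
  (91.33 N) × (28.736 km):  [kg·m·s⁻²] · [m] = kg·m²·s⁻²
  (4.3 s^-1·kg·m^2) × (153 s⁻¹):  [kg·m²·s⁻¹] · [s⁻¹] = kg·m²·s⁻²
  (11 J/(kg·K)) × (94.0 kg):  [m²·s⁻²·K⁻¹] · [kg] = kg·m²·s⁻²·K⁻¹
  (411 mW) × (475 s):  [kg·m²·s⁻³] · [s] = kg·m²·s⁻²
  (51 kg m^2 s^-2 mol^-1) × (62.033 mol):  [kg·m²·s⁻²·mol⁻¹] · [mol] = kg·m²·s⁻²
The terms do not share a single dimension (kg·m²·s⁻² vs kg·m²·s⁻²·K⁻¹).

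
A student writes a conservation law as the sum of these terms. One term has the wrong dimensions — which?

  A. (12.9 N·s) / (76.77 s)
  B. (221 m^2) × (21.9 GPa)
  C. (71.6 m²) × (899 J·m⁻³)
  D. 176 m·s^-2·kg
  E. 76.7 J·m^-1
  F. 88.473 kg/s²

F.

In SI base units:
  A. [kg·m·s⁻¹] / [s] = kg·m·s⁻²
  B. [m²] · [kg·m⁻¹·s⁻²] = kg·m·s⁻²
  C. [m²] · [kg·m⁻¹·s⁻²] = kg·m·s⁻²
  D. kg·m·s⁻²
  E. J·m⁻¹ = N·m·m⁻¹ = kg·m·s⁻²
  F. kg·s⁻²
All reduce to kg·m·s⁻² except F., which is kg·s⁻².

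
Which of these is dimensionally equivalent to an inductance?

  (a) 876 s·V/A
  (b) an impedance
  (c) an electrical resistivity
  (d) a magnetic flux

(a)

Reference: [inductance] = kg·m²·s⁻²·A⁻².
Each option:
  (a) V·s·A⁻¹ = J·C⁻¹·s·A⁻¹ = kg·m²·s⁻²·A⁻²  ← same
  (b) [impedance] = kg·m²·s⁻³·A⁻²
  (c) [electrical resistivity] = kg·m³·s⁻³·A⁻²
  (d) [magnetic flux] = kg·m²·s⁻²·A⁻¹
Only (a) matches kg·m²·s⁻²·A⁻².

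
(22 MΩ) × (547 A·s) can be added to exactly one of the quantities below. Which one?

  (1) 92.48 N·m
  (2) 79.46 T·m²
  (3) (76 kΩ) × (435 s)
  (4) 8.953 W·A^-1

(2)

Reference: [kg·m²·s⁻³·A⁻²] · [s·A] = kg·m²·s⁻²·A⁻¹.
Each option:
  (1) N·m = kg·m·s⁻²·m = kg·m²·s⁻²
  (2) T·m² = Wb·m⁻²·m² = kg·m²·s⁻²·A⁻¹  ← same
  (3) [kg·m²·s⁻³·A⁻²] · [s] = kg·m²·s⁻²·A⁻²
  (4) W·A⁻¹ = J·s⁻¹·A⁻¹ = kg·m²·s⁻³·A⁻¹
Only (2) matches kg·m²·s⁻²·A⁻¹.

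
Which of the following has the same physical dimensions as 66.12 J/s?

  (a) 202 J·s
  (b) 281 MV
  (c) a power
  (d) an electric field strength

Reference: J·s⁻¹ = N·m·s⁻¹ = kg·m²·s⁻³.
Each option:
  (a) J·s = N·m·s = kg·m²·s⁻¹
  (b) V = J·C⁻¹ = kg·m²·s⁻³·A⁻¹
  (c) [power] = kg·m²·s⁻³  ← same
  (d) [electric field strength] = kg·m·s⁻³·A⁻¹
Only (c) matches kg·m²·s⁻³.

(c)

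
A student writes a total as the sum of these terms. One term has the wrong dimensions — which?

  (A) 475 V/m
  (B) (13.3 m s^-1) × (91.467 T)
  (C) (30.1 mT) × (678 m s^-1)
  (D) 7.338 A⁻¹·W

Dimensions:
  (A) V·m⁻¹ = J·C⁻¹·m⁻¹ = kg·m·s⁻³·A⁻¹
  (B) [m·s⁻¹] · [kg·s⁻²·A⁻¹] = kg·m·s⁻³·A⁻¹
  (C) [kg·s⁻²·A⁻¹] · [m·s⁻¹] = kg·m·s⁻³·A⁻¹
  (D) W·A⁻¹ = J·s⁻¹·A⁻¹ = kg·m²·s⁻³·A⁻¹
All reduce to kg·m·s⁻³·A⁻¹ except (D), which is kg·m²·s⁻³·A⁻¹.

(D)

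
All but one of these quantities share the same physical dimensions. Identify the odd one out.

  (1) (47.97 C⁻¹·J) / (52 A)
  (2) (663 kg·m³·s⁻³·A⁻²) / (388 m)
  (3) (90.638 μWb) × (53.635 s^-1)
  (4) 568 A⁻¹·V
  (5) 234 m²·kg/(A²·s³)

In SI base units:
  (1) [kg·m²·s⁻³·A⁻¹] / [A] = kg·m²·s⁻³·A⁻²
  (2) [kg·m³·s⁻³·A⁻²] / [m] = kg·m²·s⁻³·A⁻²
  (3) [kg·m²·s⁻²·A⁻¹] · [s⁻¹] = kg·m²·s⁻³·A⁻¹
  (4) V·A⁻¹ = J·C⁻¹·A⁻¹ = kg·m²·s⁻³·A⁻²
  (5) kg·m²·s⁻³·A⁻²
All reduce to kg·m²·s⁻³·A⁻² except (3), which is kg·m²·s⁻³·A⁻¹.

(3)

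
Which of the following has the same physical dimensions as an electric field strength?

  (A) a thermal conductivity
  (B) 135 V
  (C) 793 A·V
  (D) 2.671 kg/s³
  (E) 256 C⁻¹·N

Reference: [electric field strength] = kg·m·s⁻³·A⁻¹.
Each option:
  (A) [thermal conductivity] = kg·m·s⁻³·K⁻¹
  (B) V = J·C⁻¹ = kg·m²·s⁻³·A⁻¹
  (C) V·A = J·C⁻¹·A = kg·m²·s⁻³
  (D) kg·s⁻³
  (E) N·C⁻¹ = kg·m·s⁻²·(s·A)⁻¹ = kg·m·s⁻³·A⁻¹  ← same
Only (E) matches kg·m·s⁻³·A⁻¹.

(E)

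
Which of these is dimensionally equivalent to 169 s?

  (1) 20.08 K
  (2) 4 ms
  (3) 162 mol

Reference: s.
Each option:
  (1) K
  (2) s  ← same
  (3) mol
Only (2) matches s.

(2)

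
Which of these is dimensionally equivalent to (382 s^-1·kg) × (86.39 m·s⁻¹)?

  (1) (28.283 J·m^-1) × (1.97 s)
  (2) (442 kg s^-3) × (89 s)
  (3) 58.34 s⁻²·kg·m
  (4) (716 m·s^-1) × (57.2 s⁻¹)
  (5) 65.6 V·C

Reference: [kg·s⁻¹] · [m·s⁻¹] = kg·m·s⁻².
Each option:
  (1) [kg·m·s⁻²] · [s] = kg·m·s⁻¹
  (2) [kg·s⁻³] · [s] = kg·s⁻²
  (3) kg·m·s⁻²  ← same
  (4) [m·s⁻¹] · [s⁻¹] = m·s⁻²
  (5) C·V = s·A·J·C⁻¹ = kg·m²·s⁻²
Only (3) matches kg·m·s⁻².

(3)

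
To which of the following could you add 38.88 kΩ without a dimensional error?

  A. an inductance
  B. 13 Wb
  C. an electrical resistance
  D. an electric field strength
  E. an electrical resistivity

C.

Reference: Ω = V·A⁻¹ = kg·m²·s⁻³·A⁻².
Each option:
  A. [inductance] = kg·m²·s⁻²·A⁻²
  B. Wb = V·s = kg·m²·s⁻²·A⁻¹
  C. [electrical resistance] = kg·m²·s⁻³·A⁻²  ← same
  D. [electric field strength] = kg·m·s⁻³·A⁻¹
  E. [electrical resistivity] = kg·m³·s⁻³·A⁻²
Only C. matches kg·m²·s⁻³·A⁻².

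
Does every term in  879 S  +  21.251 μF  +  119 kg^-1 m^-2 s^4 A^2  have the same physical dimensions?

Expand each in SI base units:
  879 S:  S = Ω⁻¹ = kg⁻¹·m⁻²·s³·A²
  21.251 μF:  F = C·V⁻¹ = kg⁻¹·m⁻²·s⁴·A²
  119 kg^-1 m^-2 s^4 A^2:  kg⁻¹·m⁻²·s⁴·A²
The terms do not share a single dimension (kg⁻¹·m⁻²·s³·A² vs kg⁻¹·m⁻²·s⁴·A²).

No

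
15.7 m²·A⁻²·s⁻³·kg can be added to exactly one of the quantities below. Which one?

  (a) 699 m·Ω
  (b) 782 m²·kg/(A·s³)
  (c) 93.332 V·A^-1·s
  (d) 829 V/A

Reference: kg·m²·s⁻³·A⁻².
Each option:
  (a) Ω·m = V·A⁻¹·m = kg·m³·s⁻³·A⁻²
  (b) kg·m²·s⁻³·A⁻¹
  (c) V·s·A⁻¹ = J·C⁻¹·s·A⁻¹ = kg·m²·s⁻²·A⁻²
  (d) V·A⁻¹ = J·C⁻¹·A⁻¹ = kg·m²·s⁻³·A⁻²  ← same
Only (d) matches kg·m²·s⁻³·A⁻².

(d)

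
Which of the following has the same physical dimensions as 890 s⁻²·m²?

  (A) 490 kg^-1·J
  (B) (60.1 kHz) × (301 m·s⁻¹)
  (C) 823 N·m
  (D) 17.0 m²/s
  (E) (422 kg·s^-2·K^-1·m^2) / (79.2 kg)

Reference: m²·s⁻².
Each option:
  (A) J·kg⁻¹ = N·m·kg⁻¹ = m²·s⁻²  ← same
  (B) [s⁻¹] · [m·s⁻¹] = m·s⁻²
  (C) N·m = kg·m·s⁻²·m = kg·m²·s⁻²
  (D) m²·s⁻¹
  (E) [kg·m²·s⁻²·K⁻¹] / [kg] = m²·s⁻²·K⁻¹
Only (A) matches m²·s⁻².

(A)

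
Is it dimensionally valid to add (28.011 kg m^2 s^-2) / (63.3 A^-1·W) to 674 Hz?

No

Reduce each to base SI dimensions:
  (28.011 kg m^2 s^-2) / (63.3 A^-1·W):  [kg·m²·s⁻²] / [kg·m²·s⁻³·A⁻¹] = s·A
  674 Hz:  Hz = s⁻¹
s·A ≠ s⁻¹, so they cannot be added.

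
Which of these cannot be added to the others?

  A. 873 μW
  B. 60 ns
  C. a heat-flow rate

In SI base units:
  A. W = J·s⁻¹ = kg·m²·s⁻³
  B. s
  C. [heat-flow rate] = kg·m²·s⁻³
All reduce to kg·m²·s⁻³ except B., which is s.

B.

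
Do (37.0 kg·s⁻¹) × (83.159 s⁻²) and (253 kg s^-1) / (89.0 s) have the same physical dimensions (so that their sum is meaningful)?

Reduce each to base SI dimensions:
  (37.0 kg·s⁻¹) × (83.159 s⁻²):  [kg·s⁻¹] · [s⁻²] = kg·s⁻³
  (253 kg s^-1) / (89.0 s):  [kg·s⁻¹] / [s] = kg·s⁻²
kg·s⁻³ ≠ kg·s⁻², so they cannot be added.

No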